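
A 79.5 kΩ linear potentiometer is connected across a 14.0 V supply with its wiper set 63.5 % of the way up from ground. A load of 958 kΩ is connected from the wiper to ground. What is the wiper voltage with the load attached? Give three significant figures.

V ≈ 8.72 V

The wiper splits the pot into (1−α)R = 29.02 kΩ above and αR = 50.48 kΩ below.
Lower section ‖ load = 47.96 kΩ.
V_wiper = 14.0 × 47.96/(29.02 + 47.96) = 8.72 V.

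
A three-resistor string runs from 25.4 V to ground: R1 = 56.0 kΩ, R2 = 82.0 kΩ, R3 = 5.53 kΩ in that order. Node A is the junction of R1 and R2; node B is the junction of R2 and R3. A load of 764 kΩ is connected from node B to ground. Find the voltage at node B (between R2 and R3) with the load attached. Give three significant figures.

V ≈ 0.972 V

At node B, R3 is in parallel with the load: R3‖R_L = 5.490 kΩ.
Below node A the resistance is R2 + (R3‖R_L) = 87.49 kΩ, so V_A = 25.4 × 87.49/143.5 = 15.49 V.
Then V_B = V_A × (R3‖R_L)/(R2 + R3‖R_L) = 15.49 × 5.490/87.49 = 0.972 V.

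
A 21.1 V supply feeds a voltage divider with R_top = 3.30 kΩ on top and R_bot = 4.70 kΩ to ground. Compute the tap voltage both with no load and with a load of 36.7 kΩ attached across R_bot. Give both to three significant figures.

Unloaded: 12.4 V; loaded: 11.8 V

Open-circuit: V = 21.1 × 4.70/(3.30 + 4.70) = 12.4 V.
With the load, R_bot becomes R_bot‖R_L = 4.166 kΩ, so V = 21.1 × 4.166/7.466 = 11.8 V.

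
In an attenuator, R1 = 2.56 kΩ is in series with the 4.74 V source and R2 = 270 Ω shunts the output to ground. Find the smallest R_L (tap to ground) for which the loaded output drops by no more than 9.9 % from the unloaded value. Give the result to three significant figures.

Output resistance R_th = R1‖R2 = (2560 × 270)/2830 = 244.2 Ω.
The fractional drop is R_th/(R_th + R_L); requiring this ≤ 0.0990 gives R_L ≥ R_th(1/0.0990 − 1) = 244.2 × 9.101 = 2.22 kΩ.

R_L(min) ≈ 2.22 kΩ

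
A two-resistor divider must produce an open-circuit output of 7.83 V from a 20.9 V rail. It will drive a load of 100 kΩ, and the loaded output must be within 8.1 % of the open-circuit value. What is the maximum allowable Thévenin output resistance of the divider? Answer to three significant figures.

Loading drop = R_th/(R_th + R_L) ≤ 0.0810, so R_th ≤ R_L · ε/(1−ε) = 100 kΩ × 0.0810/0.9190 = 8.81 kΩ.

R_th ≤ 8.81 kΩ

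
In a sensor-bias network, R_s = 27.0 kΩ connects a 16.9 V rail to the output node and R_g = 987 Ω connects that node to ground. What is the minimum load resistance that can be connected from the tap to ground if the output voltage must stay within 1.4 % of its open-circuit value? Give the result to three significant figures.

R_L(min) ≈ 67.1 kΩ

Output resistance R_th = R_s‖R_g = (27000 × 987)/27990 = 952.2 Ω.
The fractional drop is R_th/(R_th + R_L); requiring this ≤ 0.0140 gives R_L ≥ R_th(1/0.0140 − 1) = 952.2 × 70.43 = 67.1 kΩ.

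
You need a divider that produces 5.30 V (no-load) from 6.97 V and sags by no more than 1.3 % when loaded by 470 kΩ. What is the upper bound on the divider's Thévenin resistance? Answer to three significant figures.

R_th ≤ 6.19 kΩ

Loading drop = R_th/(R_th + R_L) ≤ 0.0130, so R_th ≤ R_L · ε/(1−ε) = 470 kΩ × 0.0130/0.9870 = 6.19 kΩ.
(Any R1, R2 with R2/(R1+R2) = 0.760 and R1‖R2 ≤ 6.19 kΩ will meet the spec.)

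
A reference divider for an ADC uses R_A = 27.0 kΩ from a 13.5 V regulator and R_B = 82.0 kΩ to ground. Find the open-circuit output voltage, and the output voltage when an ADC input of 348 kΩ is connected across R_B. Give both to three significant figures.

Unloaded: 10.2 V; loaded: 9.60 V

Open-circuit: V = 13.5 × 82.0/(27.0 + 82.0) = 10.2 V.
With the load, R_B becomes R_B‖R_L = 66.36 kΩ, so V = 13.5 × 66.36/93.36 = 9.60 V.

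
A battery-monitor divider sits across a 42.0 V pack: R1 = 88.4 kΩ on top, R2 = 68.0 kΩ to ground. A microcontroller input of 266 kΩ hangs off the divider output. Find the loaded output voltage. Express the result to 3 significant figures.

V_out ≈ 16.0 V

The load sits in parallel with R2: R2‖R_L = (68.0 × 266) / (68.0 + 266) = 54.16 kΩ.
V_out = 42.0 × 54.16 / (88.4 + 54.16) = 42.0 × 54.16/142.6 = 16.0 V.
(Unloaded it would have been 18.3 V.)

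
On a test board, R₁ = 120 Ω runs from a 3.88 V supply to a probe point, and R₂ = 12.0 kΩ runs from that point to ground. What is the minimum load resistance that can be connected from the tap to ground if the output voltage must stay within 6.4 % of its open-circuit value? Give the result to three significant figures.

Output resistance R_th = R₁‖R₂ = (120 × 12000)/12120 = 118.8 Ω.
The fractional drop is R_th/(R_th + R_L); requiring this ≤ 0.0640 gives R_L ≥ R_th(1/0.0640 − 1) = 118.8 × 14.62 = 1.74 kΩ.

R_L(min) ≈ 1.74 kΩ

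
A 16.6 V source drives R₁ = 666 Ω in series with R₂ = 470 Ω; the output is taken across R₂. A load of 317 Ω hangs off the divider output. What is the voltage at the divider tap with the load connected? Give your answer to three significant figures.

V_out ≈ 3.67 V

The load sits in parallel with R₂: R₂‖R_L = (470 × 317) / (470 + 317) = 189.3 Ω.
V_out = 16.6 × 189.3 / (666 + 189.3) = 16.6 × 189.3/855.3 = 3.67 V.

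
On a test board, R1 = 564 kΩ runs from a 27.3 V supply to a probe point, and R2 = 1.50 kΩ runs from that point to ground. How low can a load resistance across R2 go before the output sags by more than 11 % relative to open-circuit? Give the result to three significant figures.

Output resistance R_th = R1‖R2 = (564 × 1.50)/565.5 = 1.496 kΩ.
The fractional drop is R_th/(R_th + R_L); requiring this ≤ 0.110 gives R_L ≥ R_th(1/0.110 − 1) = 1.496 × 8.091 = 12.1 kΩ.

R_L(min) ≈ 12.1 kΩ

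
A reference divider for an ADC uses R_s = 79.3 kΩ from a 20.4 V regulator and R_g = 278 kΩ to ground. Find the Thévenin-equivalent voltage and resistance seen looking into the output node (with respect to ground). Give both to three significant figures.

V_th is the open-circuit tap voltage: 20.4 × 278/(79.3 + 278) = 15.9 V.
With the supply zeroed, R_s and R_g appear in parallel from the tap: R_th = R_s‖R_g = (79.3 × 278)/357.3 = 61.7 kΩ.

V_th = 15.9 V, R_th = 61.7 kΩ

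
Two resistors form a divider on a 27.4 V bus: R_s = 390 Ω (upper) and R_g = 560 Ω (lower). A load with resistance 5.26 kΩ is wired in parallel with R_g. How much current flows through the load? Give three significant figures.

R_g‖R_L = 506.1 Ω; V_out = 27.4 × 506.1/896.1 = 15.48 V.
I_L = V_out / R_L = 15.48 / 5.26 kΩ = 2.94 mA.

I_L ≈ 2.94 mA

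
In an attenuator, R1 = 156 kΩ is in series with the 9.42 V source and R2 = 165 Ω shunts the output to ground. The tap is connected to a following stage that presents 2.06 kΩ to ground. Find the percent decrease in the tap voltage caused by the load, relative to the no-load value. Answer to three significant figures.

7.41 %

The divider's output (Thévenin) resistance is R1‖R2 = 164.8 Ω.
Fractional drop under load = R_th/(R_th + R_L) = 164.8 / (164.8 + 2060) = 0.07408.
So the output falls by 7.41 %.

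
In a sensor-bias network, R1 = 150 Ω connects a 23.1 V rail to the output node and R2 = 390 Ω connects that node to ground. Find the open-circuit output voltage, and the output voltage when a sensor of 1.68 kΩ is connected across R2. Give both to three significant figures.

Unloaded: 16.7 V; loaded: 15.7 V

Open-circuit: V = 23.1 × 390/(150 + 390) = 16.7 V.
With the load, R2 becomes R2‖R_L = 316.5 Ω, so V = 23.1 × 316.5/466.5 = 15.7 V.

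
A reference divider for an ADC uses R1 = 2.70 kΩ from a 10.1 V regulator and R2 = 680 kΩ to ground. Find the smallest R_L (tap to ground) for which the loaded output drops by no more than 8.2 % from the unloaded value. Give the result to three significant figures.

Output resistance R_th = R1‖R2 = (2.70 × 680)/682.7 = 2.689 kΩ.
The fractional drop is R_th/(R_th + R_L); requiring this ≤ 0.0820 gives R_L ≥ R_th(1/0.0820 − 1) = 2.689 × 11.20 = 30.1 kΩ.

R_L(min) ≈ 30.1 kΩ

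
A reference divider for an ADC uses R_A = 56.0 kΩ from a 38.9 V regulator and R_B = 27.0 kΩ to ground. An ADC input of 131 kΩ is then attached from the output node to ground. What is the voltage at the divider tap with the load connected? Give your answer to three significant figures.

V_out ≈ 11.1 V

The load sits in parallel with R_B: R_B‖R_L = (27.0 × 131) / (27.0 + 131) = 22.39 kΩ.
V_out = 38.9 × 22.39 / (56.0 + 22.39) = 38.9 × 22.39/78.39 = 11.1 V.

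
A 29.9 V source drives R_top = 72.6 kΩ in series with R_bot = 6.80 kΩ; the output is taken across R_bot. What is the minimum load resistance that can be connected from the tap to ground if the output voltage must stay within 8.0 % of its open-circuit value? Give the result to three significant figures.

Output resistance R_th = R_top‖R_bot = (72.6 × 6.80)/79.40 = 6.218 kΩ.
The fractional drop is R_th/(R_th + R_L); requiring this ≤ 0.0800 gives R_L ≥ R_th(1/0.0800 − 1) = 6.218 × 11.50 = 71.5 kΩ.

R_L(min) ≈ 71.5 kΩ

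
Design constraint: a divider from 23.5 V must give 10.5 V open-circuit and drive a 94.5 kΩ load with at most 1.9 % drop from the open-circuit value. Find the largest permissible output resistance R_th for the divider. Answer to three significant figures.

Loading drop = R_th/(R_th + R_L) ≤ 0.0190, so R_th ≤ R_L · ε/(1−ε) = 94.5 kΩ × 0.0190/0.9810 = 1.83 kΩ.

R_th ≤ 1.83 kΩ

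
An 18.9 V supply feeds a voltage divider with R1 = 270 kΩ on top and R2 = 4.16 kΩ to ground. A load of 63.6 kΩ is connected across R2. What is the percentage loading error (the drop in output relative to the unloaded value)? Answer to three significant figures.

The divider's output (Thévenin) resistance is R1‖R2 = 4.097 kΩ.
Fractional drop under load = R_th/(R_th + R_L) = 4.097 / (4.097 + 63.6) = 0.06052.
So the output falls by 6.05 %.

6.05 %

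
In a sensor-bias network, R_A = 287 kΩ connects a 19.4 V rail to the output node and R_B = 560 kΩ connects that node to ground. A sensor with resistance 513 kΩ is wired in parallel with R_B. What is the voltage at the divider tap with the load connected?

V_out ≈ 9.36 V

The load sits in parallel with R_B: R_B‖R_L = (560 × 513) / (560 + 513) = 267.7 kΩ.
V_out = 19.4 × 267.7 / (287 + 267.7) = 19.4 × 267.7/554.7 = 9.36 V.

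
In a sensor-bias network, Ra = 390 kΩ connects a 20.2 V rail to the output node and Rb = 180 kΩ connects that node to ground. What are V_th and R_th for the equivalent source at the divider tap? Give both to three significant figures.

V_th is the open-circuit tap voltage: 20.2 × 180/(390 + 180) = 6.38 V.
With the supply zeroed, Ra and Rb appear in parallel from the tap: R_th = Ra‖Rb = (390 × 180)/570.0 = 123 kΩ.

V_th = 6.38 V, R_th = 123 kΩ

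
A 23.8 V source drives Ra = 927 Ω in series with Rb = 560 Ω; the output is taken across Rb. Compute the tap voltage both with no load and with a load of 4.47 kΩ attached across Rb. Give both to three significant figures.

Unloaded: 8.96 V; loaded: 8.31 V

Open-circuit: V = 23.8 × 560/(927 + 560) = 8.96 V.
With the load, Rb becomes Rb‖R_L = 497.7 Ω, so V = 23.8 × 497.7/1425 = 8.31 V.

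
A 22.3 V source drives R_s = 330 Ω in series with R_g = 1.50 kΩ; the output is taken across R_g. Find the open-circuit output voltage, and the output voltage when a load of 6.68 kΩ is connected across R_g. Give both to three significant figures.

Unloaded: 18.3 V; loaded: 17.6 V

Open-circuit: V = 22.3 × 1500/(330 + 1500) = 18.3 V.
With the load, R_g becomes R_g‖R_L = 1225 Ω, so V = 22.3 × 1225/1555 = 17.6 V.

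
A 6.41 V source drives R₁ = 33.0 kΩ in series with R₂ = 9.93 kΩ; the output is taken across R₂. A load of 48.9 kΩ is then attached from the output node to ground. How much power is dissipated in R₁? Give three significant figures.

P ≈ 0.797 mW

Total resistance from the source is R₁ + (R₂‖R_L) = 41.25 kΩ, so I = 6.41/41.25 kΩ = 0.1554 mA.
P = I²·R₁ = (0.1554 mA)² × 33.0 kΩ = 0.797 mW.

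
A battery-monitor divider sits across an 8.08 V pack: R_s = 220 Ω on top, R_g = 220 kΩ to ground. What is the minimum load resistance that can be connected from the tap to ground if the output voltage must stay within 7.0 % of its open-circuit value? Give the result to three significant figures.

R_L(min) ≈ 2.92 kΩ

Output resistance R_th = R_s‖R_g = (220 × 220000)/220200 = 219.8 Ω.
The fractional drop is R_th/(R_th + R_L); requiring this ≤ 0.0700 gives R_L ≥ R_th(1/0.0700 − 1) = 219.8 × 13.29 = 2.92 kΩ.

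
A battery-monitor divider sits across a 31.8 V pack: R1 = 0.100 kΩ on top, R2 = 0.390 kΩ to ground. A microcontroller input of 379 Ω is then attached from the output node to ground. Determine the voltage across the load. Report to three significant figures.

The load sits in parallel with R2: R2‖R_L = (390 × 379) / (390 + 379) = 192.2 Ω.
V_out = 31.8 × 192.2 / (100 + 192.2) = 31.8 × 192.2/292.2 = 20.9 V.

V_out ≈ 20.9 V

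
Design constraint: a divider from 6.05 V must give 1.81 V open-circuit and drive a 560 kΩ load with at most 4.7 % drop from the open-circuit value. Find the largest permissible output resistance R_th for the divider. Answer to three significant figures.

Loading drop = R_th/(R_th + R_L) ≤ 0.0470, so R_th ≤ R_L · ε/(1−ε) = 560 kΩ × 0.0470/0.9530 = 27.6 kΩ.
(Any R1, R2 with R2/(R1+R2) = 0.299 and R1‖R2 ≤ 27.6 kΩ will meet the spec.)

R_th ≤ 27.6 kΩ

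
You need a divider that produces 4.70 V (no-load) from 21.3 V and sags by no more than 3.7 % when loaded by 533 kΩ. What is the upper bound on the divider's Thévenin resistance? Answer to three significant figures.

Loading drop = R_th/(R_th + R_L) ≤ 0.0370, so R_th ≤ R_L · ε/(1−ε) = 533 kΩ × 0.0370/0.9630 = 20.5 kΩ.
(Any R1, R2 with R2/(R1+R2) = 0.221 and R1‖R2 ≤ 20.5 kΩ will meet the spec.)

R_th ≤ 20.5 kΩ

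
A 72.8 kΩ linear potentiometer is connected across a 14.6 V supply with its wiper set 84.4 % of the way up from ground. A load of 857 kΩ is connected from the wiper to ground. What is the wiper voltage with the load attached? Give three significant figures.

V ≈ 12.2 V

The wiper splits the pot into (1−α)R = 11.36 kΩ above and αR = 61.44 kΩ below.
Lower section ‖ load = 57.33 kΩ.
V_wiper = 14.6 × 57.33/(11.36 + 57.33) = 12.2 V.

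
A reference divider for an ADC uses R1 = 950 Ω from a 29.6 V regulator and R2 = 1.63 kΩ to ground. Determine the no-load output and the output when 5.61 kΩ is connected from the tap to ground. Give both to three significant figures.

Open-circuit: V = 29.6 × 1630/(950 + 1630) = 18.7 V.
With the load, R2 becomes R2‖R_L = 1263 Ω, so V = 29.6 × 1263/2213 = 16.9 V.

Unloaded: 18.7 V; loaded: 16.9 V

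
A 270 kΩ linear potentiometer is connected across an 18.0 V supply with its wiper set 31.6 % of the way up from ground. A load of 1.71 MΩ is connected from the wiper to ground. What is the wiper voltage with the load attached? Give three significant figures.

V ≈ 5.50 V

The wiper splits the pot into (1−α)R = 184.7 kΩ above and αR = 85.32 kΩ below.
Lower section ‖ load = 81.27 kΩ.
V_wiper = 18.0 × 81.27/(184.7 + 81.27) = 5.50 V.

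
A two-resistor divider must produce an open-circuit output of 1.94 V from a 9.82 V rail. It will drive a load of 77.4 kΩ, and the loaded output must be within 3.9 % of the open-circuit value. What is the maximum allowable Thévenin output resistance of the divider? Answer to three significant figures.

Loading drop = R_th/(R_th + R_L) ≤ 0.0390, so R_th ≤ R_L · ε/(1−ε) = 77.4 kΩ × 0.0390/0.9610 = 3.14 kΩ.

R_th ≤ 3.14 kΩ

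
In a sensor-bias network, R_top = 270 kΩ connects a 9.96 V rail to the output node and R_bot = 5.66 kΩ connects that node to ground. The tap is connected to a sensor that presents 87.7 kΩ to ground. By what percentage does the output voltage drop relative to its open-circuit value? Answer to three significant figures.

5.95 %

The divider's output (Thévenin) resistance is R_top‖R_bot = 5.544 kΩ.
Fractional drop under load = R_th/(R_th + R_L) = 5.544 / (5.544 + 87.7) = 0.05945.
So the output falls by 5.95 %.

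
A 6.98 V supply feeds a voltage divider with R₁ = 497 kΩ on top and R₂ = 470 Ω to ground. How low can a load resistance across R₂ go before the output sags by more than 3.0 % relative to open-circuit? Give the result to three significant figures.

R_L(min) ≈ 15.2 kΩ

Output resistance R_th = R₁‖R₂ = (497000 × 470)/497500 = 469.6 Ω.
The fractional drop is R_th/(R_th + R_L); requiring this ≤ 0.0300 gives R_L ≥ R_th(1/0.0300 − 1) = 469.6 × 32.33 = 15.2 kΩ.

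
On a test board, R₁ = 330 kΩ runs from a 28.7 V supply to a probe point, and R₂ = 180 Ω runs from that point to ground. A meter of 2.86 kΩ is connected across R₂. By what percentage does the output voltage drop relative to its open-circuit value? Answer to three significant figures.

5.92 %

The divider's output (Thévenin) resistance is R₁‖R₂ = 179.9 Ω.
Fractional drop under load = R_th/(R_th + R_L) = 179.9 / (179.9 + 2860) = 0.05918.
So the output falls by 5.92 %.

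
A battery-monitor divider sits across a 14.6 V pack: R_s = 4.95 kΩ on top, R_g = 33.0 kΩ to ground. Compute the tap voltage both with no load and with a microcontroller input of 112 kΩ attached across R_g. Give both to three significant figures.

Open-circuit: V = 14.6 × 33.0/(4.95 + 33.0) = 12.7 V.
With the load, R_g becomes R_g‖R_L = 25.49 kΩ, so V = 14.6 × 25.49/30.44 = 12.2 V.

Unloaded: 12.7 V; loaded: 12.2 V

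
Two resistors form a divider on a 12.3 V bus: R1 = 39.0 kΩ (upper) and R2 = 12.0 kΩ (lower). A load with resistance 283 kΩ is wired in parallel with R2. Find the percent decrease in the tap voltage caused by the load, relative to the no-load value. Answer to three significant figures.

3.14 %

The divider's output (Thévenin) resistance is R1‖R2 = 9.176 kΩ.
Fractional drop under load = R_th/(R_th + R_L) = 9.176 / (9.176 + 283) = 0.03141.
So the output falls by 3.14 %.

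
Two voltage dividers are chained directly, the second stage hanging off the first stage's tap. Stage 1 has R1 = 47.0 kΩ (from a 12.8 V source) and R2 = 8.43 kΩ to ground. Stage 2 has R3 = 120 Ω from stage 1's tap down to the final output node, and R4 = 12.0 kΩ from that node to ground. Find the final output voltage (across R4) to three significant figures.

V_out ≈ 1.21 V

Stage 2 presents R3+R4 = 12120 Ω as a load on stage 1's tap.
Stage 1's lower leg becomes R2‖(R3+R4) = 4972 Ω, so V_mid = 12.8 × 4972/51970 = 1.225 V.
Stage 2 is itself unloaded: V_out = V_mid × R4/(R3+R4) = 1.225 × 12000/12120 = 1.21 V.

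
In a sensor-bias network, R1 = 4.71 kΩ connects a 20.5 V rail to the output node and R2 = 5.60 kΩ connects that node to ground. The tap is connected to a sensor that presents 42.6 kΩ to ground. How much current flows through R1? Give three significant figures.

R2‖R_L = 4.949 kΩ, so the source sees R1 + R2‖R_L = 9.659 kΩ.
I = 20.5 V / 9.659 kΩ = 2.12 mA.

I ≈ 2.12 mA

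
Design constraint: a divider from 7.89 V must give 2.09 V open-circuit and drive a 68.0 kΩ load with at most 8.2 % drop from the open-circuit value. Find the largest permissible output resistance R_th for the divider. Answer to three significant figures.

Loading drop = R_th/(R_th + R_L) ≤ 0.0820, so R_th ≤ R_L · ε/(1−ε) = 68.0 kΩ × 0.0820/0.9180 = 6.07 kΩ.

R_th ≤ 6.07 kΩ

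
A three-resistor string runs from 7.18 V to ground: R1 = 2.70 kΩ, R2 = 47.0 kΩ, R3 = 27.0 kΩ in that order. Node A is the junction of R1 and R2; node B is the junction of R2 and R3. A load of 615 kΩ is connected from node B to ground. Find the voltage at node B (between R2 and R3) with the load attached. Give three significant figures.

At node B, R3 is in parallel with the load: R3‖R_L = 25.86 kΩ.
Below node A the resistance is R2 + (R3‖R_L) = 72.86 kΩ, so V_A = 7.18 × 72.86/75.56 = 6.923 V.
Then V_B = V_A × (R3‖R_L)/(R2 + R3‖R_L) = 6.923 × 25.86/72.86 = 2.46 V.

V ≈ 2.46 V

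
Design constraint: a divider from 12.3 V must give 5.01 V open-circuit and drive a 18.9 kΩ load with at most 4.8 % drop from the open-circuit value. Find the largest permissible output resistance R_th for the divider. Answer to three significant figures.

Loading drop = R_th/(R_th + R_L) ≤ 0.0480, so R_th ≤ R_L · ε/(1−ε) = 18.9 kΩ × 0.0480/0.9520 = 953 Ω.
(Any R1, R2 with R2/(R1+R2) = 0.407 and R1‖R2 ≤ 953 Ω will meet the spec.)

R_th ≤ 953 Ω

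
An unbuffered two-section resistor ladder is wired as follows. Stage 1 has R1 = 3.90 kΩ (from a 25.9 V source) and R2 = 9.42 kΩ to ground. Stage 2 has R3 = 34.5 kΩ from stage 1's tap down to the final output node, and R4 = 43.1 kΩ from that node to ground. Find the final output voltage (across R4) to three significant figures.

Stage 2 presents R3+R4 = 77.60 kΩ as a load on stage 1's tap.
Stage 1's lower leg becomes R2‖(R3+R4) = 8.400 kΩ, so V_mid = 25.9 × 8.400/12.30 = 17.69 V.
Stage 2 is itself unloaded: V_out = V_mid × R4/(R3+R4) = 17.69 × 43.1/77.60 = 9.82 V.

V_out ≈ 9.82 V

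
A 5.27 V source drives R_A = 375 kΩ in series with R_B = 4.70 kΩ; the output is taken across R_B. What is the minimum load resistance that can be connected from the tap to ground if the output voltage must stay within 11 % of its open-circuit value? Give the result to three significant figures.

R_L(min) ≈ 37.6 kΩ

Output resistance R_th = R_A‖R_B = (375 × 4.70)/379.7 = 4.642 kΩ.
The fractional drop is R_th/(R_th + R_L); requiring this ≤ 0.110 gives R_L ≥ R_th(1/0.110 − 1) = 4.642 × 8.091 = 37.6 kΩ.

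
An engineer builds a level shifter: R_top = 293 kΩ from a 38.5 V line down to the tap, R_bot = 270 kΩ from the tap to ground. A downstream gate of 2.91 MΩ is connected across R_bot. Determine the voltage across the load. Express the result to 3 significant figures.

The load sits in parallel with R_bot: R_bot‖R_L = (270 × 2910) / (270 + 2910) = 247.1 kΩ.
V_out = 38.5 × 247.1 / (293 + 247.1) = 38.5 × 247.1/540.1 = 17.6 V.
(Unloaded it would have been 18.5 V.)

V_out ≈ 17.6 V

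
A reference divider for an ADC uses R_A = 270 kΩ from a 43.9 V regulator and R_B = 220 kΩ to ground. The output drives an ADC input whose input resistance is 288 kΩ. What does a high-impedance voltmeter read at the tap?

V_out ≈ 13.9 V

The load sits in parallel with R_B: R_B‖R_L = (220 × 288) / (220 + 288) = 124.7 kΩ.
V_out = 43.9 × 124.7 / (270 + 124.7) = 43.9 × 124.7/394.7 = 13.9 V.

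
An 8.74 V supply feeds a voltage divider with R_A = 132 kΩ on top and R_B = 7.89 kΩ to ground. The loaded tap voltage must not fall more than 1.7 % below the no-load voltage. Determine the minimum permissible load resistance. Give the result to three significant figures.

Output resistance R_th = R_A‖R_B = (132 × 7.89)/139.9 = 7.445 kΩ.
The fractional drop is R_th/(R_th + R_L); requiring this ≤ 0.0170 gives R_L ≥ R_th(1/0.0170 − 1) = 7.445 × 57.82 = 430 kΩ.

R_L(min) ≈ 430 kΩ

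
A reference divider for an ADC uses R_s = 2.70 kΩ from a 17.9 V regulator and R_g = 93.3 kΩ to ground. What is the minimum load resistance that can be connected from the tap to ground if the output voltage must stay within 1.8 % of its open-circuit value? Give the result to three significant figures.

R_L(min) ≈ 143 kΩ

Output resistance R_th = R_s‖R_g = (2.70 × 93.3)/96.00 = 2.624 kΩ.
The fractional drop is R_th/(R_th + R_L); requiring this ≤ 0.0180 gives R_L ≥ R_th(1/0.0180 − 1) = 2.624 × 54.56 = 143 kΩ.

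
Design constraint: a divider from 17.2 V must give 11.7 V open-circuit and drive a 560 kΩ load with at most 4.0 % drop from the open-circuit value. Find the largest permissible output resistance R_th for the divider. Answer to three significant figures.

R_th ≤ 23.3 kΩ

Loading drop = R_th/(R_th + R_L) ≤ 0.0400, so R_th ≤ R_L · ε/(1−ε) = 560 kΩ × 0.0400/0.9600 = 23.3 kΩ.
(Any R1, R2 with R2/(R1+R2) = 0.680 and R1‖R2 ≤ 23.3 kΩ will meet the spec.)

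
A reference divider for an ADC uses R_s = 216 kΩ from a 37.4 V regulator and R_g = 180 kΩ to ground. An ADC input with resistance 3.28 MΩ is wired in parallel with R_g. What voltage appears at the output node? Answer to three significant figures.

V_out ≈ 16.5 V

The load sits in parallel with R_g: R_g‖R_L = (180 × 3280) / (180 + 3280) = 170.6 kΩ.
V_out = 37.4 × 170.6 / (216 + 170.6) = 37.4 × 170.6/386.6 = 16.5 V.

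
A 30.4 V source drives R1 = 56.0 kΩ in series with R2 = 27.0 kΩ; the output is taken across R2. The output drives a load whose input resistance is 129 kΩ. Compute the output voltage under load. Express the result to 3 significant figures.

The load sits in parallel with R2: R2‖R_L = (27.0 × 129) / (27.0 + 129) = 22.33 kΩ.
V_out = 30.4 × 22.33 / (56.0 + 22.33) = 30.4 × 22.33/78.33 = 8.67 V.

V_out ≈ 8.67 V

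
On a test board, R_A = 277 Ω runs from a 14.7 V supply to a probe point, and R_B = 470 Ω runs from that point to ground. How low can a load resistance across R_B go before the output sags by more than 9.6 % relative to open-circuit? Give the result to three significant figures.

R_L(min) ≈ 1.64 kΩ

Output resistance R_th = R_A‖R_B = (277 × 470)/747.0 = 174.3 Ω.
The fractional drop is R_th/(R_th + R_L); requiring this ≤ 0.0960 gives R_L ≥ R_th(1/0.0960 − 1) = 174.3 × 9.417 = 1.64 kΩ.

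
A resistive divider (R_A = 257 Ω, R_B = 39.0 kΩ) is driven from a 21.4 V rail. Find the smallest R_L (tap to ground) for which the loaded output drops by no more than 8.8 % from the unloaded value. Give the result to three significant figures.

Output resistance R_th = R_A‖R_B = (257 × 39000)/39260 = 255.3 Ω.
The fractional drop is R_th/(R_th + R_L); requiring this ≤ 0.0880 gives R_L ≥ R_th(1/0.0880 − 1) = 255.3 × 10.36 = 2.65 kΩ.

R_L(min) ≈ 2.65 kΩ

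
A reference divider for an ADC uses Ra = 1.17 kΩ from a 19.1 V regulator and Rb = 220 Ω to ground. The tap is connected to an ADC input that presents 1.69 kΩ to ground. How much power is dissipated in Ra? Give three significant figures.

P ≈ 229 mW

Total resistance from the source is Ra + (Rb‖R_L) = 1365 Ω, so I = 19.1/1365 Ω = 14.00 mA.
P = I²·Ra = (14.00 mA)² × 1.17 kΩ = 229 mW.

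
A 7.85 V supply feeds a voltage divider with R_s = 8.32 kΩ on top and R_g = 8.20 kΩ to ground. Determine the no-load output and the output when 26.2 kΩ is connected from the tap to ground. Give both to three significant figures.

Open-circuit: V = 7.85 × 8.20/(8.32 + 8.20) = 3.90 V.
With the load, R_g becomes R_g‖R_L = 6.245 kΩ, so V = 7.85 × 6.245/14.57 = 3.37 V.

Unloaded: 3.90 V; loaded: 3.37 V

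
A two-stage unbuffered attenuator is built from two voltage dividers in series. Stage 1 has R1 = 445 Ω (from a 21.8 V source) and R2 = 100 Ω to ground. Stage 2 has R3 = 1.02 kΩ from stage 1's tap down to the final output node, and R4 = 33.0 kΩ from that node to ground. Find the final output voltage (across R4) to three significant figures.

V_out ≈ 3.87 V

Stage 2 presents R3+R4 = 34020 Ω as a load on stage 1's tap.
Stage 1's lower leg becomes R2‖(R3+R4) = 99.71 Ω, so V_mid = 21.8 × 99.71/544.7 = 3.990 V.
Stage 2 is itself unloaded: V_out = V_mid × R4/(R3+R4) = 3.990 × 33000/34020 = 3.87 V.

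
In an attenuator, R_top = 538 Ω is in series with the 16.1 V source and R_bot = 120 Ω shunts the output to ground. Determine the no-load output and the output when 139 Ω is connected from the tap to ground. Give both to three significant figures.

Open-circuit: V = 16.1 × 120/(538 + 120) = 2.94 V.
With the load, R_bot becomes R_bot‖R_L = 64.40 Ω, so V = 16.1 × 64.40/602.4 = 1.72 V.

Unloaded: 2.94 V; loaded: 1.72 V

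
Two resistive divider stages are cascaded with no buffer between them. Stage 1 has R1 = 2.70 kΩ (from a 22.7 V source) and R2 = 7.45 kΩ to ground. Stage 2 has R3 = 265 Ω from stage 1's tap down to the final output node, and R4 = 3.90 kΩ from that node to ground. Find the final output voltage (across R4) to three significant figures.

Stage 2 presents R3+R4 = 4165 Ω as a load on stage 1's tap.
Stage 1's lower leg becomes R2‖(R3+R4) = 2671 Ω, so V_mid = 22.7 × 2671/5371 = 11.29 V.
Stage 2 is itself unloaded: V_out = V_mid × R4/(R3+R4) = 11.29 × 3900/4165 = 10.6 V.

V_out ≈ 10.6 V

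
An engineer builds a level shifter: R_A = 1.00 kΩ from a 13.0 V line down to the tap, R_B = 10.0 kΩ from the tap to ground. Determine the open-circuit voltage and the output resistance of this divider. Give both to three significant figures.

V_th is the open-circuit tap voltage: 13.0 × 10.0/(1.00 + 10.0) = 11.8 V.
With the supply zeroed, R_A and R_B appear in parallel from the tap: R_th = R_A‖R_B = (1.00 × 10.0)/11.00 = 909 Ω.

V_th = 11.8 V, R_th = 909 Ω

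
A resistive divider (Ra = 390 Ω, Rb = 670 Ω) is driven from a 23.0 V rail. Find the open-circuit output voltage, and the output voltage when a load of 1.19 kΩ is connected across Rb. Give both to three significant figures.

Open-circuit: V = 23.0 × 670/(390 + 670) = 14.5 V.
With the load, Rb becomes Rb‖R_L = 428.7 Ω, so V = 23.0 × 428.7/818.7 = 12.0 V.

Unloaded: 14.5 V; loaded: 12.0 V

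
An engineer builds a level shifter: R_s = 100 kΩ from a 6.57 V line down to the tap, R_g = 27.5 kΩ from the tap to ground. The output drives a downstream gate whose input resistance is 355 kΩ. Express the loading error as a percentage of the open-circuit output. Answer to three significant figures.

The divider's output (Thévenin) resistance is R_s‖R_g = 21.57 kΩ.
Fractional drop under load = R_th/(R_th + R_L) = 21.57 / (21.57 + 355) = 0.05728.
So the output falls by 5.73 %.

5.73 %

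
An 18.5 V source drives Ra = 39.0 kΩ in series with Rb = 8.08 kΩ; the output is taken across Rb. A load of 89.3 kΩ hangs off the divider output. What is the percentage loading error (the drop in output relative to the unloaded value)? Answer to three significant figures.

6.97 %

The divider's output (Thévenin) resistance is Ra‖Rb = 6.693 kΩ.
Fractional drop under load = R_th/(R_th + R_L) = 6.693 / (6.693 + 89.3) = 0.06973.
So the output falls by 6.97 %.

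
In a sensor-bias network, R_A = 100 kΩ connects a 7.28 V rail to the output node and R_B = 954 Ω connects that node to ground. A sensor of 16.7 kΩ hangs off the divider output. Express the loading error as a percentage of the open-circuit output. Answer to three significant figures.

The divider's output (Thévenin) resistance is R_A‖R_B = 945.0 Ω.
Fractional drop under load = R_th/(R_th + R_L) = 945.0 / (945.0 + 16700) = 0.05356.
So the output falls by 5.36 %.

5.36 %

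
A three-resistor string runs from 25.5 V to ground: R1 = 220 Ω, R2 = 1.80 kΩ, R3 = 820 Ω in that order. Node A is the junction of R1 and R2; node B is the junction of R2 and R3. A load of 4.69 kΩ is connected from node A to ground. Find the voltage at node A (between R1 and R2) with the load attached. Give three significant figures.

Below node A the series string R2+R3 = 2620 Ω sits in parallel with the 4690 Ω load: 1681 Ω.
V_A = 25.5 × 1681/(220 + 1681) = 22.5 V.

V ≈ 22.5 V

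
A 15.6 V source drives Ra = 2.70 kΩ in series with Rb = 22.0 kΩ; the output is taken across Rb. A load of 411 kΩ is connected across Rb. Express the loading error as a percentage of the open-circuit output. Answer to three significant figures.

0.582 %

The divider's output (Thévenin) resistance is Ra‖Rb = 2.405 kΩ.
Fractional drop under load = R_th/(R_th + R_L) = 2.405 / (2.405 + 411) = 0.005817.
So the output falls by 0.582 %.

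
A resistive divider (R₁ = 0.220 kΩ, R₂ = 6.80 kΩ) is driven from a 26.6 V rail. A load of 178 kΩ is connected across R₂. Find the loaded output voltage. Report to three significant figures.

V_out ≈ 25.7 V

The load sits in parallel with R₂: R₂‖R_L = (6800 × 178000) / (6800 + 178000) = 6550 Ω.
V_out = 26.6 × 6550 / (220 + 6550) = 26.6 × 6550/6770 = 25.7 V.
(Unloaded it would have been 25.8 V.)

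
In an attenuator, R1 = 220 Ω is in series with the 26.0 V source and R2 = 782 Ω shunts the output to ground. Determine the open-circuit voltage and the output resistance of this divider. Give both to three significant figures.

V_th is the open-circuit tap voltage: 26.0 × 782/(220 + 782) = 20.3 V.
With the supply zeroed, R1 and R2 appear in parallel from the tap: R_th = R1‖R2 = (220 × 782)/1002 = 172 Ω.

V_th = 20.3 V, R_th = 172 Ω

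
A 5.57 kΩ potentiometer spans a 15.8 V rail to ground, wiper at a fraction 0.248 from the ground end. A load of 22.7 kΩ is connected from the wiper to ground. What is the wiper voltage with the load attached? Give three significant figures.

The wiper splits the pot into (1−α)R = 4.189 kΩ above and αR = 1.381 kΩ below.
Lower section ‖ load = 1.302 kΩ.
V_wiper = 15.8 × 1.302/(4.189 + 1.302) = 3.75 V.

V ≈ 3.75 V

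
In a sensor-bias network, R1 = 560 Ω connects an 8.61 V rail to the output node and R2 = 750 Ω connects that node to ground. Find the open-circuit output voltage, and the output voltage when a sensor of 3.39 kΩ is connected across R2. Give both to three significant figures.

Unloaded: 4.93 V; loaded: 4.50 V

Open-circuit: V = 8.61 × 750/(560 + 750) = 4.93 V.
With the load, R2 becomes R2‖R_L = 614.1 Ω, so V = 8.61 × 614.1/1174 = 4.50 V.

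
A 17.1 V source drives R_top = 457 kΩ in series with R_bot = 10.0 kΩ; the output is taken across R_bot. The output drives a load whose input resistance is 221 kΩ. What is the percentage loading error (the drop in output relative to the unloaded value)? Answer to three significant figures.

The divider's output (Thévenin) resistance is R_top‖R_bot = 9.786 kΩ.
Fractional drop under load = R_th/(R_th + R_L) = 9.786 / (9.786 + 221) = 0.04240.
So the output falls by 4.24 %.

4.24 %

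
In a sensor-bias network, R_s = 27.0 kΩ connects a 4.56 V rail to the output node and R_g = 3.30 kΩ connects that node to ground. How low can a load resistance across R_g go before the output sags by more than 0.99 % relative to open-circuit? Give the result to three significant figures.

Output resistance R_th = R_s‖R_g = (27.0 × 3.30)/30.30 = 2.941 kΩ.
The fractional drop is R_th/(R_th + R_L); requiring this ≤ 0.00990 gives R_L ≥ R_th(1/0.00990 − 1) = 2.941 × 100.0 = 294 kΩ.

R_L(min) ≈ 294 kΩ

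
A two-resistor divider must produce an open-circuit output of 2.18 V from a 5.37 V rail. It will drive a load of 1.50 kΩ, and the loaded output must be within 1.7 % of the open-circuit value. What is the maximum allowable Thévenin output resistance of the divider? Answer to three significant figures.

R_th ≤ 25.9 Ω

Loading drop = R_th/(R_th + R_L) ≤ 0.0170, so R_th ≤ R_L · ε/(1−ε) = 1.50 kΩ × 0.0170/0.9830 = 25.9 Ω.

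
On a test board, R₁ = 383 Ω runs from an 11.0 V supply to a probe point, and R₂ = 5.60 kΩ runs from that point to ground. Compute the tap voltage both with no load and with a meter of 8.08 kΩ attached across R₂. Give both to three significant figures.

Unloaded: 10.3 V; loaded: 9.86 V

Open-circuit: V = 11.0 × 5600/(383 + 5600) = 10.3 V.
With the load, R₂ becomes R₂‖R_L = 3308 Ω, so V = 11.0 × 3308/3691 = 9.86 V.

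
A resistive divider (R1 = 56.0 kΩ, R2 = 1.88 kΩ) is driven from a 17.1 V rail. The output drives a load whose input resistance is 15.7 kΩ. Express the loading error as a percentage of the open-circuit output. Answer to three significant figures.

10.4 %

The divider's output (Thévenin) resistance is R1‖R2 = 1.819 kΩ.
Fractional drop under load = R_th/(R_th + R_L) = 1.819 / (1.819 + 15.7) = 0.1038.
So the output falls by 10.4 %.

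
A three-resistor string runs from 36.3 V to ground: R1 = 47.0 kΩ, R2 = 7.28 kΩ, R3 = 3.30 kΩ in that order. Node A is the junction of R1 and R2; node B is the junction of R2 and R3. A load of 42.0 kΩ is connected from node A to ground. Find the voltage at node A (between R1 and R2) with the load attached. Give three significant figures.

Below node A the series string R2+R3 = 10.58 kΩ sits in parallel with the 42.0 kΩ load: 8.451 kΩ.
V_A = 36.3 × 8.451/(47.0 + 8.451) = 5.53 V.

V ≈ 5.53 V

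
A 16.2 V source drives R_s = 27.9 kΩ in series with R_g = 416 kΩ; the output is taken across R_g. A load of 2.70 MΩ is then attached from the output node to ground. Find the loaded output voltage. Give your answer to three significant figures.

V_out ≈ 15.0 V

The load sits in parallel with R_g: R_g‖R_L = (416 × 2700) / (416 + 2700) = 360.5 kΩ.
V_out = 16.2 × 360.5 / (27.9 + 360.5) = 16.2 × 360.5/388.4 = 15.0 V.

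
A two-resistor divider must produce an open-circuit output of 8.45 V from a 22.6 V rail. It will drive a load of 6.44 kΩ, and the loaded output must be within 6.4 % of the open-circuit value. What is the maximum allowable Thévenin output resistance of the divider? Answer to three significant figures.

Loading drop = R_th/(R_th + R_L) ≤ 0.0640, so R_th ≤ R_L · ε/(1−ε) = 6.44 kΩ × 0.0640/0.9360 = 440 Ω.
(Any R1, R2 with R2/(R1+R2) = 0.374 and R1‖R2 ≤ 440 Ω will meet the spec.)

R_th ≤ 440 Ω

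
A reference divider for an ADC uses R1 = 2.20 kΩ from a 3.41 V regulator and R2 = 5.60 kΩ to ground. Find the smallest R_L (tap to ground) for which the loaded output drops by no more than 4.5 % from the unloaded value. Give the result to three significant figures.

R_L(min) ≈ 33.5 kΩ

Output resistance R_th = R1‖R2 = (2.20 × 5.60)/7.800 = 1.579 kΩ.
The fractional drop is R_th/(R_th + R_L); requiring this ≤ 0.0450 gives R_L ≥ R_th(1/0.0450 − 1) = 1.579 × 21.22 = 33.5 kΩ.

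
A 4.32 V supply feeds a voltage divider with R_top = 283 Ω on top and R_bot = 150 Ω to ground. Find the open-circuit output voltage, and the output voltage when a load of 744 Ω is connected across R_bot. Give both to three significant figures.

Unloaded: 1.50 V; loaded: 1.32 V

Open-circuit: V = 4.32 × 150/(283 + 150) = 1.50 V.
With the load, R_bot becomes R_bot‖R_L = 124.8 Ω, so V = 4.32 × 124.8/407.8 = 1.32 V.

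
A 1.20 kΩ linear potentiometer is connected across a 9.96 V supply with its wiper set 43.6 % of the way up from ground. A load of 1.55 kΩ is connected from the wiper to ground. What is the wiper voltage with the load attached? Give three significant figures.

The wiper splits the pot into (1−α)R = 676.8 Ω above and αR = 523.2 Ω below.
Lower section ‖ load = 391.2 Ω.
V_wiper = 9.96 × 391.2/(676.8 + 391.2) = 3.65 V.

V ≈ 3.65 V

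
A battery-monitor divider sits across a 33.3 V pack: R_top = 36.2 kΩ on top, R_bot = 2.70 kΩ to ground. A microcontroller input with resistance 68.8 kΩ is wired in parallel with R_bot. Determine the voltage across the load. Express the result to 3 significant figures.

The load sits in parallel with R_bot: R_bot‖R_L = (2.70 × 68.8) / (2.70 + 68.8) = 2.598 kΩ.
V_out = 33.3 × 2.598 / (36.2 + 2.598) = 33.3 × 2.598/38.80 = 2.23 V.
(Unloaded it would have been 2.31 V.)

V_out ≈ 2.23 V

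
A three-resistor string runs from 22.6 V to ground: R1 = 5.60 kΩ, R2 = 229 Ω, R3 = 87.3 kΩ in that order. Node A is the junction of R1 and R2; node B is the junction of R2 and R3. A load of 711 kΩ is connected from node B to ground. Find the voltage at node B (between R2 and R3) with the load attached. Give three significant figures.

V ≈ 21.0 V

At node B, R3 is in parallel with the load: R3‖R_L = 77750 Ω.
Below node A the resistance is R2 + (R3‖R_L) = 77980 Ω, so V_A = 22.6 × 77980/83580 = 21.09 V.
Then V_B = V_A × (R3‖R_L)/(R2 + R3‖R_L) = 21.09 × 77750/77980 = 21.0 V.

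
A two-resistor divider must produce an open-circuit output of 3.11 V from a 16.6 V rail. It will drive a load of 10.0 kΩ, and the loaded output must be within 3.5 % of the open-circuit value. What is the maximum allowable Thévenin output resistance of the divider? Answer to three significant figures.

Loading drop = R_th/(R_th + R_L) ≤ 0.0350, so R_th ≤ R_L · ε/(1−ε) = 10.0 kΩ × 0.0350/0.9650 = 363 Ω.

R_th ≤ 363 Ω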